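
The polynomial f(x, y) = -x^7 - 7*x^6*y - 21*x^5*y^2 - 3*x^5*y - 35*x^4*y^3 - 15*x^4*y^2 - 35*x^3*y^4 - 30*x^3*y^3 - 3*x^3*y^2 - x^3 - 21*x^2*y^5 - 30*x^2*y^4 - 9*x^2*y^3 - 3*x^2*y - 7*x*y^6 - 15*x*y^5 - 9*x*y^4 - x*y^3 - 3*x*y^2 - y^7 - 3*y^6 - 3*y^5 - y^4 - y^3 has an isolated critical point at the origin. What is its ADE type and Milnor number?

Type E_{7}, Milnor number mu = 7.

The Hessian of f at 0 has rank 0. Corank 2; j^3 = -(x + y)^3 is a perfect cube, so E-series; the 4-jet and mu = 7 give E_7.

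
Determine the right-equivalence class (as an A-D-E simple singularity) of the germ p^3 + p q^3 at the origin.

E7

The Hessian of f at 0 has rank 0. Corank 2; j^3 = p^3 is a perfect cube, so E-series; the 4-jet and mu = 7 give E_7.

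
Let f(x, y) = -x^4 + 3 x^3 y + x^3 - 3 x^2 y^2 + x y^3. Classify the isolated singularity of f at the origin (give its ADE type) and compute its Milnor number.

The Hessian of f at 0 has rank 0. Corank 2; j^3 = x^3 is a perfect cube, so E-series; the 4-jet and mu = 7 give E_7.

Type E_{7}, Milnor number mu = 7.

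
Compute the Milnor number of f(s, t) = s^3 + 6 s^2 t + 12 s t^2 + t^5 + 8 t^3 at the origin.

The Hessian of f at 0 has rank 0. Corank 2; j^3 = (s + 2*t)^3 is a perfect cube, so E-series; the 5-jet and mu = 8 give E_8.

8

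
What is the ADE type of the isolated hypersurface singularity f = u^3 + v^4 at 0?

E6

The Hessian of f at 0 is [[0, 0], [0, 0]] with rank 0, so corank 2. A Groebner basis of the Jacobian ideal J(f) in C{u,v} is {v^3, u^2}; counting standard monomials gives mu = 6. Corank 2; j^3 = u^3 is a perfect cube, so E-series; the 4-jet and mu = 6 give E_6.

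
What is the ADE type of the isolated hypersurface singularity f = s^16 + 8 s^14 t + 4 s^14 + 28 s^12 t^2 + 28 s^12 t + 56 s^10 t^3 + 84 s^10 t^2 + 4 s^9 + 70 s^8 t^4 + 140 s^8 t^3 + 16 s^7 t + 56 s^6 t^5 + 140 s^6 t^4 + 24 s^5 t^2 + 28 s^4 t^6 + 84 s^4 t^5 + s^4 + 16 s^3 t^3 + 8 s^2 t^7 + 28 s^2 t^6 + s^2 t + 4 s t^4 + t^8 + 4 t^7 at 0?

The Hessian of f at 0 is [[0, 0], [0, 0]] with rank 0, so corank 2. A Groebner basis of the Jacobian ideal J(f) in C{s,t} is {s^2*t^2, s^2*t + s^2/2 + s*t^3, s*t/2 + t^4, s^3}; counting standard monomials gives mu = 9. Corank 2; j^3 = s^2*t has shape L^2 M (L != M), so D-series; mu = 9 gives D_9.

D9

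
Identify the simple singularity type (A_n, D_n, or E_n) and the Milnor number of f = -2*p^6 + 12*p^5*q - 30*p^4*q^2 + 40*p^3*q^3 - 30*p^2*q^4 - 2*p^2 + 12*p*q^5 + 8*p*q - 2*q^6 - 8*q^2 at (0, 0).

The Hessian of f at 0 is [[-4, 8], [8, -16]] with rank 1, so corank 1. A Groebner basis of the Jacobian ideal J(f) in C{p,q} is {q^5, p - 2*q}; counting standard monomials gives mu = 5. Corank 1: A-series; mu = 5 gives A_5.

Type A_5, Milnor number mu = 5.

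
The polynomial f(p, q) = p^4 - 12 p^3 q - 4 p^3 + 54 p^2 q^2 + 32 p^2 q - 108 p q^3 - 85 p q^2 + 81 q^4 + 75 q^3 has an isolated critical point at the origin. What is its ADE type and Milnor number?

Type D5, Milnor number mu = 5.

The Hessian of f at 0 has rank 0. Corank 2; j^3 = -(p - 3*q)*(2*p - 5*q)^2 has shape L^2 M (L != M), so D-series; mu = 5 gives D_5.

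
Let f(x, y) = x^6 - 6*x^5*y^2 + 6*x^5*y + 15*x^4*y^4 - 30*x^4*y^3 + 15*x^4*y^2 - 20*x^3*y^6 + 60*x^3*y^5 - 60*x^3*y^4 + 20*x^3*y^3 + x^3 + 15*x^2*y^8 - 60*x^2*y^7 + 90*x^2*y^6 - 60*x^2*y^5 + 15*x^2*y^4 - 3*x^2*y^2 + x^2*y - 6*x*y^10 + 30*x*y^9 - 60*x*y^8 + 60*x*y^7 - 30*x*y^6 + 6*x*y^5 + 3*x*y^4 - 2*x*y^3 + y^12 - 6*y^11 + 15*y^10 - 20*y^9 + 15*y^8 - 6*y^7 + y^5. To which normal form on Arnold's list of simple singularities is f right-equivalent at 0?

The Hessian of f at 0 has rank 0. Corank 2; j^3 = x^2*(x + y) has shape L^2 M (L != M), so D-series; mu = 7 gives D_7.

D_{7}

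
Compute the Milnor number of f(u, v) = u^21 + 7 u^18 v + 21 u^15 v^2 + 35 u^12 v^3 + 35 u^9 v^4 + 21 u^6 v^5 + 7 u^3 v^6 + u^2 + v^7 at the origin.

6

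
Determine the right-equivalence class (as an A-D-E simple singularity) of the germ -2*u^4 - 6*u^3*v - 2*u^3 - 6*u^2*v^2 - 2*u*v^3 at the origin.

The Hessian of f at 0 has rank 0. Corank 2; j^3 = -2*u^3 is a perfect cube, so E-series; the 4-jet and mu = 7 give E_7.

E7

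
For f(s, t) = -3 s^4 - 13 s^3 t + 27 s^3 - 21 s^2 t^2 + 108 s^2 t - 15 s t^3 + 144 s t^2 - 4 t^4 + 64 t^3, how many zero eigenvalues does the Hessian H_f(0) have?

2

The Hessian at 0 is [[0, 0], [0, 0]] of rank 0; hence corank 2.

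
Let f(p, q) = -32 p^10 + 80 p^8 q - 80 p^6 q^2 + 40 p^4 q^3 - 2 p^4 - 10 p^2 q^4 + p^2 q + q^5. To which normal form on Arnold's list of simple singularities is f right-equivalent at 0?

The Hessian of f at 0 is [[0, 0], [0, 0]] with rank 0, so corank 2. A Groebner basis of the Jacobian ideal J(f) in C{p,q} is {p^2/5 + q^4, p^3, p*q}; counting standard monomials gives mu = 6. Corank 2; j^3 = p^2*q has shape L^2 M (L != M), so D-series; mu = 6 gives D_6.

D_6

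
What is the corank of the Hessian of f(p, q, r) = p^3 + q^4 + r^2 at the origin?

Hessian at 0 has rank 1.

2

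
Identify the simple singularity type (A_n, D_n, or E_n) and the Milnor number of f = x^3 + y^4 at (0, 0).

Type E_{6}, Milnor number mu = 6.

The Hessian of f at 0 has rank 0. Corank 2; j^3 = x^3 is a perfect cube, so E-series; the 4-jet and mu = 6 give E_6.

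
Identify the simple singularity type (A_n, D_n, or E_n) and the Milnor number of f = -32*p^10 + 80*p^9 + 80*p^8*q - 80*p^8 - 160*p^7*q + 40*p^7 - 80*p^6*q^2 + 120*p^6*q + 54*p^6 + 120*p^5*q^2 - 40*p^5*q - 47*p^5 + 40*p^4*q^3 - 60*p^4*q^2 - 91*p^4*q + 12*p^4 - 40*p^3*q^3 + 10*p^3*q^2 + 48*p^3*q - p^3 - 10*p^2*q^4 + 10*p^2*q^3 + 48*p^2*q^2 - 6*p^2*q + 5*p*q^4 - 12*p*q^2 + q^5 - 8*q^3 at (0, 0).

Type E_{8}, Milnor number mu = 8.

The Hessian of f at 0 is [[0, 0], [0, 0]] with rank 0, so corank 2. A Groebner basis of the Jacobian ideal J(f) in C{p,q} is {-7*p^2/1536 + p*q^3 + 7*p*q^2/48 - 7*p*q/384 + 7*q^3/24 - 7*q^2/384, p^2/384 - p*q^2/12 + p*q/96 + q^4 - q^3/6 + q^2/96, p^3 - p^2/8 - 8*p*q^2 - p*q/2 - 8*q^3 - q^2/2, p^2*q + p^2/48 + 10*p*q^2/3 + p*q/12 + 8*q^3/3 + q^2/12}; counting standard monomials gives mu = 8. Corank 2; j^3 = -(p + 2*q)^3 is a perfect cube, so E-series; the 5-jet and mu = 8 give E_8.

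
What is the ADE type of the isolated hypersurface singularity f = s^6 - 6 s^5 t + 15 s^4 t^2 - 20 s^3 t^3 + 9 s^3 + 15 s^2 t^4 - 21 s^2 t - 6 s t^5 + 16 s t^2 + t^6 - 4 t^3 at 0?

D7

The Hessian of f at 0 has rank 0. Corank 2; j^3 = (s - t)*(3*s - 2*t)^2 has shape L^2 M (L != M), so D-series; mu = 7 gives D_7.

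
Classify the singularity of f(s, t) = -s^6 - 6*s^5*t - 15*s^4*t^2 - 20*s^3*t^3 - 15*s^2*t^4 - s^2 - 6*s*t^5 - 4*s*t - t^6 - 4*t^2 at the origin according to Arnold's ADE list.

A_{5}

The Hessian of f at 0 has rank 1. Corank 1: A-series; mu = 5 gives A_5.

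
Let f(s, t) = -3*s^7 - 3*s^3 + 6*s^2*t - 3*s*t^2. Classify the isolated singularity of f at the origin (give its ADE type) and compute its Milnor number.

Type D_8, Milnor number mu = 8.

The Hessian of f at 0 is [[0, 0], [0, 0]] with rank 0, so corank 2. A Groebner basis of the Jacobian ideal J(f) in C{s,t} is {-s*t/7 + t^6 + t^2/7, s*t^2 - t^3, s^2 - s*t}; counting standard monomials gives mu = 8. Corank 2; j^3 = -3*s*(s - t)^2 has shape L^2 M (L != M), so D-series; mu = 8 gives D_8.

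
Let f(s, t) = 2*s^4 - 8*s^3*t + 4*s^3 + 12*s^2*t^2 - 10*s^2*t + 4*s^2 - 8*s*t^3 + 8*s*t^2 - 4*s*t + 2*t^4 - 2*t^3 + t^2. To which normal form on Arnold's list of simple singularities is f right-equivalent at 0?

A3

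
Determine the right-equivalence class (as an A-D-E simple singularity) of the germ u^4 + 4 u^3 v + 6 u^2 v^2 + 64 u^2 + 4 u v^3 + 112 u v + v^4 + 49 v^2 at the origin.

A_{3}

The Hessian of f at 0 is [[128, 112], [112, 98]] with rank 1, so corank 1. A Groebner basis of the Jacobian ideal J(f) in C{u,v} is {v^3, u + 7*v/8}; counting standard monomials gives mu = 3. Corank 1: A-series; mu = 3 gives A_3.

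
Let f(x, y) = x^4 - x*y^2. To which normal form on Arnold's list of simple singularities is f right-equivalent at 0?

The Hessian of f at 0 is [[0, 0], [0, 0]] with rank 0, so corank 2. A Groebner basis of the Jacobian ideal J(f) in C{x,y} is {x^3 - y^2/4, y^3, x*y}; counting standard monomials gives mu = 5. Corank 2; j^3 = -x*y^2 has shape L^2 M (L != M), so D-series; mu = 5 gives D_5.

D_5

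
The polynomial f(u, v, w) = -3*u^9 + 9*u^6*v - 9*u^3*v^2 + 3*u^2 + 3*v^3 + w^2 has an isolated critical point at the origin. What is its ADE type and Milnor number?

The Hessian of f at 0 has rank 2. Corank 1: A-series; mu = 2 gives A_2.

Type A_{2}, Milnor number mu = 2.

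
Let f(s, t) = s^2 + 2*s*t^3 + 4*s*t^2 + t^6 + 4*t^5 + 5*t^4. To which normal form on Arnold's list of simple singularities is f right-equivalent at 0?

A_{3}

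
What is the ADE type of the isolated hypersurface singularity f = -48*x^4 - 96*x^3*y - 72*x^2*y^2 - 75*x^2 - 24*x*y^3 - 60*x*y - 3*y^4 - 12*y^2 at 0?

The Hessian of f at 0 is [[-150, -60], [-60, -24]] with rank 1, so corank 1. A Groebner basis of the Jacobian ideal J(f) in C{x,y} is {y^3, x + 2*y/5}; counting standard monomials gives mu = 3. Corank 1: A-series; mu = 3 gives A_3.

A3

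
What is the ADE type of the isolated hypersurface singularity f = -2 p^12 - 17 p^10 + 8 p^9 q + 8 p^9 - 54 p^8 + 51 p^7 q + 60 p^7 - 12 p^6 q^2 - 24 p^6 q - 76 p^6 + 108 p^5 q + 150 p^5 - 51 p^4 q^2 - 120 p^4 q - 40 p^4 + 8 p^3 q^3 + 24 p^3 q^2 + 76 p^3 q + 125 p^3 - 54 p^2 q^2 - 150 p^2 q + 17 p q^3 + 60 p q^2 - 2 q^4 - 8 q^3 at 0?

E7

The Hessian of f at 0 has rank 0. Corank 2; j^3 = (5*p - 2*q)^3 is a perfect cube, so E-series; the 4-jet and mu = 7 give E_7.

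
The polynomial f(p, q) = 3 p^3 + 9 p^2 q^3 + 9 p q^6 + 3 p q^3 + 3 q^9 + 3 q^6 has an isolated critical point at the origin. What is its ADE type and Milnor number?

The Hessian of f at 0 has rank 0. Corank 2; j^3 = 3*p^3 is a perfect cube, so E-series; the 4-jet and mu = 7 give E_7.

Type E_7, Milnor number mu = 7.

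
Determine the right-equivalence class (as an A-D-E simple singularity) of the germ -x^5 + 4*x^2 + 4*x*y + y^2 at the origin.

A_4

The Hessian of f at 0 has rank 1. Corank 1: A-series; mu = 4 gives A_4.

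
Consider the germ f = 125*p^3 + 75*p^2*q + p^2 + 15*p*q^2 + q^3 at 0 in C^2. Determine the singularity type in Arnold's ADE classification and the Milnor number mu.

The Hessian of f at 0 is [[2, 0], [0, 0]] with rank 1, so corank 1. A Groebner basis of the Jacobian ideal J(f) in C{p,q} is {q^2, p}; counting standard monomials gives mu = 2. Corank 1: A-series; mu = 2 gives A_2.

Type A_2, Milnor number mu = 2.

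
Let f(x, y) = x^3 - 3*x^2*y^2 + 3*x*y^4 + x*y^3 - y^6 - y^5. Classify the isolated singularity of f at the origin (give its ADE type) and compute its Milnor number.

Type E_7, Milnor number mu = 7.

The Hessian of f at 0 has rank 0. Corank 2; j^3 = x^3 is a perfect cube, so E-series; the 4-jet and mu = 7 give E_7.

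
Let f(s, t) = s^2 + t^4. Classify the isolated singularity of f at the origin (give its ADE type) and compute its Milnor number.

Type A_3, Milnor number mu = 3.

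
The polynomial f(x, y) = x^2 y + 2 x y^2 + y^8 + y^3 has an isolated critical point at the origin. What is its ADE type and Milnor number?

Type D9, Milnor number mu = 9.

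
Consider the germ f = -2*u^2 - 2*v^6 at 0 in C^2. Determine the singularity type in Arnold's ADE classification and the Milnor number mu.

Type A_{5}, Milnor number mu = 5.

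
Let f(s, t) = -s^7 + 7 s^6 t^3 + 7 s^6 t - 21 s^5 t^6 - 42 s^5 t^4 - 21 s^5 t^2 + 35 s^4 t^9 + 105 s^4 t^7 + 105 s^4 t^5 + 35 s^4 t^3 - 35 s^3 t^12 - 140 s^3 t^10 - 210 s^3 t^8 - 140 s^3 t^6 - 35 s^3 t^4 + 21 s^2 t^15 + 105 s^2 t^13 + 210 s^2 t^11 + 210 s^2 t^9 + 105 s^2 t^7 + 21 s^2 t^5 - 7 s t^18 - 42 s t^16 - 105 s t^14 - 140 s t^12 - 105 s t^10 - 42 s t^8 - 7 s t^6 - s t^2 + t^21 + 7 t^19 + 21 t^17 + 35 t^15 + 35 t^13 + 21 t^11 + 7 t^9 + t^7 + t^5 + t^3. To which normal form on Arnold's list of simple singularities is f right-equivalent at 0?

The Hessian of f at 0 is [[0, 0], [0, 0]] with rank 0, so corank 2. A Groebner basis of the Jacobian ideal J(f) in C{s,t} is {s^6 + t^2/7, t^3, s*t - t^2}; counting standard monomials gives mu = 8. Corank 2; j^3 = -t^2*(s - t) has shape L^2 M (L != M), so D-series; mu = 8 gives D_8.

D_8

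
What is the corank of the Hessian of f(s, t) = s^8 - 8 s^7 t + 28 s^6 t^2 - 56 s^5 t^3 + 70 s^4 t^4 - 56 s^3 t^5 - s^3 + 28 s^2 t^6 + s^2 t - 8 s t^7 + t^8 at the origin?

2

The Hessian at 0 is [[0, 0], [0, 0]] of rank 0; hence corank 2.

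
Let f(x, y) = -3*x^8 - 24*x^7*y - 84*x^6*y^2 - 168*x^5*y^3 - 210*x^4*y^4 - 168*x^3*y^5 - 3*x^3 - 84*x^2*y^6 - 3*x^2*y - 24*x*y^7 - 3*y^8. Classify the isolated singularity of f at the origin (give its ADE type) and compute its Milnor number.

The Hessian of f at 0 is [[0, 0], [0, 0]] with rank 0, so corank 2. A Groebner basis of the Jacobian ideal J(f) in C{x,y} is {-x*y/8 + y^7, x*y^2, x^2 + x*y}; counting standard monomials gives mu = 9. Corank 2; j^3 = -3*x^2*(x + y) has shape L^2 M (L != M), so D-series; mu = 9 gives D_9.

Type D_9, Milnor number mu = 9.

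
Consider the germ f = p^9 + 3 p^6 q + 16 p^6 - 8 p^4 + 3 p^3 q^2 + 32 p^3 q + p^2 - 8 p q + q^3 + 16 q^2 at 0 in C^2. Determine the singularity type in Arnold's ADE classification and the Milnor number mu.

Type A_{2}, Milnor number mu = 2.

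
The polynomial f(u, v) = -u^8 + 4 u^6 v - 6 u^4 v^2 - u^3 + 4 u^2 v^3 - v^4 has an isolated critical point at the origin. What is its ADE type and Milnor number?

Type E6, Milnor number mu = 6.

The Hessian of f at 0 has rank 0. Corank 2; j^3 = -u^3 is a perfect cube, so E-series; the 4-jet and mu = 6 give E_6.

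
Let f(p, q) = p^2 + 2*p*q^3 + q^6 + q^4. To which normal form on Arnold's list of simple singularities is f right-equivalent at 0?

A_3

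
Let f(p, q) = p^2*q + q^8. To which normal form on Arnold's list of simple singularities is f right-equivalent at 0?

The Hessian of f at 0 has rank 0. Corank 2; j^3 = p^2*q has shape L^2 M (L != M), so D-series; mu = 9 gives D_9.

D9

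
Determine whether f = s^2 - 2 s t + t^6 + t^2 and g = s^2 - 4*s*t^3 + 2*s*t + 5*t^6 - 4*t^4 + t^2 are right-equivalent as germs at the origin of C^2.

Yes.

The Hessian of f at 0 is [[2, -2], [-2, 2]] with rank 1, so corank 1. A Groebner basis of the Jacobian ideal J(f) in C{s,t} is {t^5, s - t}; counting standard monomials gives mu = 5. Corank 1: A-series; mu = 5 gives A_5. The Hessian of g at 0 is [[2, 2], [2, 2]] with rank 1, so corank 1. A Groebner basis of the Jacobian ideal J(g) in C{s,t} is {s*t^2 + s/2 + t/2, -s/2 + t^3 - t/2, s^2 + 2*s*t + t^2}; counting standard monomials gives mu = 5. Corank 1: A-series; mu = 5 gives A_5. Both have type A_5, hence right-equivalent.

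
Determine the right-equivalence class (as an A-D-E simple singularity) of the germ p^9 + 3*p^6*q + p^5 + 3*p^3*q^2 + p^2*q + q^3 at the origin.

The Hessian of f at 0 is [[0, 0], [0, 0]] with rank 0, so corank 2. A Groebner basis of the Jacobian ideal J(f) in C{p,q} is {q^3, p^2 + 3*q^2, p*q}; counting standard monomials gives mu = 4. Corank 2; j^3 = q*(p^2 + q^2) splits into three distinct lines over C (the quadratic factor has nonzero discriminant), so D_4.

D_{4}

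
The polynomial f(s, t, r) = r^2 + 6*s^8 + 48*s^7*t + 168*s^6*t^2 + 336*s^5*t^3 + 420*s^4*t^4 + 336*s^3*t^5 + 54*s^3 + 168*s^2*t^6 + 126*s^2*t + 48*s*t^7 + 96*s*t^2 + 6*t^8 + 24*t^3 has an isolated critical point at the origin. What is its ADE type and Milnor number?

Type D_{9}, Milnor number mu = 9.

The Hessian of f at 0 is [[0, 0, 0], [0, 0, 0], [0, 0, 2]] with rank 1, so corank 2. A Groebner basis of the Jacobian ideal J(f) in C{s,t,r} is {-6561*s*t/8 + t^7 - 2187*t^2/4, s*t^2 + 2*t^3/3, s^2 + 5*s*t/3 + 2*t^2/3, r}; counting standard monomials gives mu = 9. Corank 2; j^3 = 6*(s + t)*(3*s + 2*t)^2 has shape L^2 M (L != M), so D-series; mu = 9 gives D_9.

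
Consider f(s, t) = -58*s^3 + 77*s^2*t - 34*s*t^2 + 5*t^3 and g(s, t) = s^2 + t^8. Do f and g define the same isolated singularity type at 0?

The Hessian of f at 0 has rank 0. Corank 2; j^3 = -(2*s - t)*(29*s^2 - 24*s*t + 5*t^2) splits into three distinct lines over C (the quadratic factor has nonzero discriminant), so D_4. The Hessian of g at 0 has rank 1. Corank 1: A-series; mu = 7 gives A_7. f is D_4 but g is A_7, hence not right-equivalent.

No.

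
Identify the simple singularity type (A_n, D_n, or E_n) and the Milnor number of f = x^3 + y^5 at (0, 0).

The Hessian of f at 0 has rank 0. Corank 2; j^3 = x^3 is a perfect cube, so E-series; the 5-jet and mu = 8 give E_8.

Type E_{8}, Milnor number mu = 8.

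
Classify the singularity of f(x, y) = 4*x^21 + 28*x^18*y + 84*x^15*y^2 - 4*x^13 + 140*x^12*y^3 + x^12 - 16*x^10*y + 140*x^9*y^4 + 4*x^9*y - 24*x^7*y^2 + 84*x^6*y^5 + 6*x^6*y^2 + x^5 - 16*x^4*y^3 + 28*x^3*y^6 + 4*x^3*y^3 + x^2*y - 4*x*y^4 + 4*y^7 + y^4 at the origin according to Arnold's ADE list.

D_{5}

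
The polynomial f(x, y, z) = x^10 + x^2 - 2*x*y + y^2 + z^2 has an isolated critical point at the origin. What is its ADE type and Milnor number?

Type A_9, Milnor number mu = 9.

The Hessian of f at 0 has rank 2. Corank 1: A-series; mu = 9 gives A_9.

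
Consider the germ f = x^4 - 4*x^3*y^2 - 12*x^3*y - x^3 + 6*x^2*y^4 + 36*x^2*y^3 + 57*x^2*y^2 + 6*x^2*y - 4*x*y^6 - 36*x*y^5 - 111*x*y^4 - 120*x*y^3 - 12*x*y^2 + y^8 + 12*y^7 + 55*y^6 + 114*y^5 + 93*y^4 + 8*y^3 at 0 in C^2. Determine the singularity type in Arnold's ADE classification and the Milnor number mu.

The Hessian of f at 0 has rank 0. Corank 2; j^3 = -(x - 2*y)^3 is a perfect cube, so E-series; the 4-jet and mu = 6 give E_6.

Type E6, Milnor number mu = 6.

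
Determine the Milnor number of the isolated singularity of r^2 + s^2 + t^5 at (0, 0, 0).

4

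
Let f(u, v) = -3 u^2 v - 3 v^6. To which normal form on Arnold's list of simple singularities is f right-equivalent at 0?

D_7

The Hessian of f at 0 has rank 0. Corank 2; j^3 = -3*u^2*v has shape L^2 M (L != M), so D-series; mu = 7 gives D_7.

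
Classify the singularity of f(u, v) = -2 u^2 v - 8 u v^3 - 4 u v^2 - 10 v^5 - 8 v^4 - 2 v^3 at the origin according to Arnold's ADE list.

D6

The Hessian of f at 0 has rank 0. Corank 2; j^3 = -2*v*(u + v)^2 has shape L^2 M (L != M), so D-series; mu = 6 gives D_6.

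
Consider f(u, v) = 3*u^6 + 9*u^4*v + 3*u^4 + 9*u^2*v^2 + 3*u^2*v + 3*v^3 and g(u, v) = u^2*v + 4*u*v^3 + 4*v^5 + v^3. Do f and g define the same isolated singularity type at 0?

Yes.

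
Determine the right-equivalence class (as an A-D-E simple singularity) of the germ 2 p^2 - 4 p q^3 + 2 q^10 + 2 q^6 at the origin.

A_{9}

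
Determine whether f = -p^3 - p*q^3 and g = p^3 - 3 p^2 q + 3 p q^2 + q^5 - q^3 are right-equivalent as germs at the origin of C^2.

The Hessian of f at 0 is [[0, 0], [0, 0]] with rank 0, so corank 2. A Groebner basis of the Jacobian ideal J(f) in C{p,q} is {p^3, p*q^2, 3*p^2 + q^3}; counting standard monomials gives mu = 7. Corank 2; j^3 = -p^3 is a perfect cube, so E-series; the 4-jet and mu = 7 give E_7. The Hessian of g at 0 is [[0, 0], [0, 0]] with rank 0, so corank 2. A Groebner basis of the Jacobian ideal J(g) in C{p,q} is {q^4, p^2 - 2*p*q + q^2}; counting standard monomials gives mu = 8. Corank 2; j^3 = (p - q)^3 is a perfect cube, so E-series; the 5-jet and mu = 8 give E_8. f is E_7 but g is E_8, hence not right-equivalent.

No.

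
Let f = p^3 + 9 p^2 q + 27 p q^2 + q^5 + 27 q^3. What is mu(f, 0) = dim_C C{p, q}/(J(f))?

8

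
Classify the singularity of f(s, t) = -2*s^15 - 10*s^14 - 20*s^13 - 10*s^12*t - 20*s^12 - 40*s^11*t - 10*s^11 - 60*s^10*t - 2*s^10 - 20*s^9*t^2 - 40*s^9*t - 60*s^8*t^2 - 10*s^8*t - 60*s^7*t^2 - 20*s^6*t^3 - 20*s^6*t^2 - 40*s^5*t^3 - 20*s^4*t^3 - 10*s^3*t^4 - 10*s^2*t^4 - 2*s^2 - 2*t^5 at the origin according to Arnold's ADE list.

A_{4}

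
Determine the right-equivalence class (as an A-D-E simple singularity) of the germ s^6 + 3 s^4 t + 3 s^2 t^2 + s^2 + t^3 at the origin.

The Hessian of f at 0 is [[2, 0], [0, 0]] with rank 1, so corank 1. A Groebner basis of the Jacobian ideal J(f) in C{s,t} is {t^2, s}; counting standard monomials gives mu = 2. Corank 1: A-series; mu = 2 gives A_2.

A_{2}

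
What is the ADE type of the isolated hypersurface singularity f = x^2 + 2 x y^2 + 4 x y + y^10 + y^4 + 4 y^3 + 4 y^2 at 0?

A9

The Hessian of f at 0 is [[2, 4], [4, 8]] with rank 1, so corank 1. A Groebner basis of the Jacobian ideal J(f) in C{x,y} is {x^5 + 40*x^4 + 240*x^3*y - 560*x^3 - 1728*x^2*y + 1472*x^2 + 3456*x*y - 1024*x - 2048*y, x^4*y - 8*x^4 - 40*x^3*y + 80*x^3 + 240*x^2*y - 192*x^2 - 448*x*y + 128*x + 256*y, x + y^2 + 2*y}; counting standard monomials gives mu = 9. Corank 1: A-series; mu = 9 gives A_9.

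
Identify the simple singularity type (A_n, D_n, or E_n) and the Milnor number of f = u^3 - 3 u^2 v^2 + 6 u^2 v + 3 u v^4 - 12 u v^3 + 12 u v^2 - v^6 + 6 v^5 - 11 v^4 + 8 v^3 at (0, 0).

Type E_6, Milnor number mu = 6.

The Hessian of f at 0 is [[0, 0], [0, 0]] with rank 0, so corank 2. A Groebner basis of the Jacobian ideal J(f) in C{u,v} is {u^3 - 6*u^2 - 24*u*v - 24*v^2, u^2*v + 2*u^2 + 8*u*v + 8*v^2, -u^2/2 + u*v^2 - 2*u*v - 2*v^2, v^3}; counting standard monomials gives mu = 6. Corank 2; j^3 = (u + 2*v)^3 is a perfect cube, so E-series; the 4-jet and mu = 6 give E_6.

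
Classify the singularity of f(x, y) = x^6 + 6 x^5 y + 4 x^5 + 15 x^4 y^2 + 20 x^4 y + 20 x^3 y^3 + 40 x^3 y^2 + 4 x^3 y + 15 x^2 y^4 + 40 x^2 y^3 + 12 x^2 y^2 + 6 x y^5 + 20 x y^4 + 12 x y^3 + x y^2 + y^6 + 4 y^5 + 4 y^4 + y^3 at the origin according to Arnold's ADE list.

D7

The Hessian of f at 0 is [[0, 0], [0, 0]] with rank 0, so corank 2. A Groebner basis of the Jacobian ideal J(f) in C{x,y} is {x^3 - 21*x*y^2/4 + x*y/2 - y^2, x^2*y + 11*x*y^2/4 + y^2/2, y^3}; counting standard monomials gives mu = 7. Corank 2; j^3 = y^2*(x + y) has shape L^2 M (L != M), so D-series; mu = 7 gives D_7.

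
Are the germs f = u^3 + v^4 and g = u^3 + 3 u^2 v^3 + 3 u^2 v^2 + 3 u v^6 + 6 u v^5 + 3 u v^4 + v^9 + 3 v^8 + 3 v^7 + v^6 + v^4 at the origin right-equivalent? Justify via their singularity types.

Yes.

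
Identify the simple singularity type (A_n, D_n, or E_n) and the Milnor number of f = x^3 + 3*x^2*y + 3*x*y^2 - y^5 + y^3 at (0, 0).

Type E_8, Milnor number mu = 8.

The Hessian of f at 0 has rank 0. Corank 2; j^3 = (x + y)^3 is a perfect cube, so E-series; the 5-jet and mu = 8 give E_8.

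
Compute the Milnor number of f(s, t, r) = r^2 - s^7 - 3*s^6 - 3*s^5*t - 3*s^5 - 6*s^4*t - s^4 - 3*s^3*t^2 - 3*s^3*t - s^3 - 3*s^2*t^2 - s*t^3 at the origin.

The Hessian of f at 0 is [[0, 0, 0], [0, 0, 0], [0, 0, 2]] with rank 1, so corank 2. A Groebner basis of the Jacobian ideal J(f) in C{s,t,r} is {3*s^2 + t^4 + t^3, s^3, s^2*t - s^2 - t^3/3, 2*s^2 + s*t^2 + 2*t^3/3, r}; counting standard monomials gives mu = 7. Corank 2; j^3 = -s^3 is a perfect cube, so E-series; the 4-jet and mu = 7 give E_7.

7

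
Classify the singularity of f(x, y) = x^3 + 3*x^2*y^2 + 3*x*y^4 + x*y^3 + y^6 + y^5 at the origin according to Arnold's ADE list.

The Hessian of f at 0 has rank 0. Corank 2; j^3 = x^3 is a perfect cube, so E-series; the 4-jet and mu = 7 give E_7.

E_7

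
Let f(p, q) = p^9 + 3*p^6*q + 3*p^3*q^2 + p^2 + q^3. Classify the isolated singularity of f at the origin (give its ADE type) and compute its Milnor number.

The Hessian of f at 0 is [[2, 0], [0, 0]] with rank 1, so corank 1. A Groebner basis of the Jacobian ideal J(f) in C{p,q} is {q^2, p}; counting standard monomials gives mu = 2. Corank 1: A-series; mu = 2 gives A_2.

Type A_2, Milnor number mu = 2.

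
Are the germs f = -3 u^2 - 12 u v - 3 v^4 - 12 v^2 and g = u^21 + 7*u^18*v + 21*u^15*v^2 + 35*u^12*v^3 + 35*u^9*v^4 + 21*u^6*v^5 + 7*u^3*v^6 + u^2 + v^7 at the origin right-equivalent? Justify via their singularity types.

The Hessian of f at 0 has rank 1. Corank 1: A-series; mu = 3 gives A_3. The Hessian of g at 0 has rank 1. Corank 1: A-series; mu = 6 gives A_6. f is A_3 but g is A_6, hence not right-equivalent.

No.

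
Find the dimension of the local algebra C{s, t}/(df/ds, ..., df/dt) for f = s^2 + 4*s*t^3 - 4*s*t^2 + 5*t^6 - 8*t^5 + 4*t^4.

The Hessian of f at 0 has rank 1. Corank 1: A-series; mu = 5 gives A_5.

5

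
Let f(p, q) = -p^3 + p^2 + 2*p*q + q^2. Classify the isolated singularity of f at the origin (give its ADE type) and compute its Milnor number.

Type A_2, Milnor number mu = 2.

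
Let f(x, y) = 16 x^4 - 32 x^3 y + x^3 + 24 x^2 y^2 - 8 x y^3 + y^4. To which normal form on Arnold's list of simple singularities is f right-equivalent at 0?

The Hessian of f at 0 has rank 0. Corank 2; j^3 = x^3 is a perfect cube, so E-series; the 4-jet and mu = 6 give E_6.

E_6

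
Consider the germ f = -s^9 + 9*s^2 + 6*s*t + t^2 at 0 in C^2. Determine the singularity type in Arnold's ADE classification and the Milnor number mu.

Type A_{8}, Milnor number mu = 8.

The Hessian of f at 0 has rank 1. Corank 1: A-series; mu = 8 gives A_8.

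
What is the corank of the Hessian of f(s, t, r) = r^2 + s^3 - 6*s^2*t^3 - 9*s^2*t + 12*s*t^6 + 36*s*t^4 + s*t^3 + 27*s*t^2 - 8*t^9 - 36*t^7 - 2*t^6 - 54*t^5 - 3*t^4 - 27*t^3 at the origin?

Hessian at 0 has rank 1.

2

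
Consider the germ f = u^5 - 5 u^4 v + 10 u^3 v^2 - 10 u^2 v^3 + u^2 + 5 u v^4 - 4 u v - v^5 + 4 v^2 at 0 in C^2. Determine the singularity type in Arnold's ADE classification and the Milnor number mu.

Type A_4, Milnor number mu = 4.

The Hessian of f at 0 has rank 1. Corank 1: A-series; mu = 4 gives A_4.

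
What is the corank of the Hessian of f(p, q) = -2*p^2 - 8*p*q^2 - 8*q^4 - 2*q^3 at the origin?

1

Hessian at 0 has rank 1.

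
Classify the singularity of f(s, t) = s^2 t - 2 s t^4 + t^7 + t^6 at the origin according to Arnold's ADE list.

The Hessian of f at 0 is [[0, 0], [0, 0]] with rank 0, so corank 2. A Groebner basis of the Jacobian ideal J(f) in C{s,t} is {-s*t + t^4, s^3, s^2*t, s^2/6 + s*t^2}; counting standard monomials gives mu = 7. Corank 2; j^3 = s^2*t has shape L^2 M (L != M), so D-series; mu = 7 gives D_7.

D7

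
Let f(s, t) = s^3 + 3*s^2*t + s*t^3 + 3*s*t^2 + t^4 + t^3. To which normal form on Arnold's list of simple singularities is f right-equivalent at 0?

E_{7}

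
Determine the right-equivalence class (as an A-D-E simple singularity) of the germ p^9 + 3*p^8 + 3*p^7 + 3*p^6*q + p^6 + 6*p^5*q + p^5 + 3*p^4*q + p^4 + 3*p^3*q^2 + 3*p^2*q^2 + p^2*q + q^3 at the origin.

D_{4}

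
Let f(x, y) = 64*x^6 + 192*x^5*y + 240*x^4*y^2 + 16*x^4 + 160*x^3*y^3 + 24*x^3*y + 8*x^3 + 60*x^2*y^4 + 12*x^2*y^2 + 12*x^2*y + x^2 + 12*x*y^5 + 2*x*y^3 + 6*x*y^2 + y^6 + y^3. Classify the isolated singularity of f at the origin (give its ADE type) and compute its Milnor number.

Type A2, Milnor number mu = 2.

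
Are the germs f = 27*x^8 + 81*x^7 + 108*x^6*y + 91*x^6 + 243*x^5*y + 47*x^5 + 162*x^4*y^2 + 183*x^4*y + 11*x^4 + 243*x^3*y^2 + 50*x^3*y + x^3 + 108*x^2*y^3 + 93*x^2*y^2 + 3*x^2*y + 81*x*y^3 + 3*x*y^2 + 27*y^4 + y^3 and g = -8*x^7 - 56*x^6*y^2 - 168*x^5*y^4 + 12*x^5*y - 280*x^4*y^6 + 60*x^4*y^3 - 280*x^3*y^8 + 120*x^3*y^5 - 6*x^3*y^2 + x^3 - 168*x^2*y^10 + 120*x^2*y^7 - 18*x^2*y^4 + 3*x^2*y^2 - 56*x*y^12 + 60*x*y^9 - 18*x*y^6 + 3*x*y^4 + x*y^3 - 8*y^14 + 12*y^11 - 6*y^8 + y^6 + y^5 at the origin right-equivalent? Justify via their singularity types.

The Hessian of f at 0 is [[0, 0], [0, 0]] with rank 0, so corank 2. A Groebner basis of the Jacobian ideal J(f) in C{x,y} is {3*x^2/16 + 3*x*y/8 + y^4 + y^3/16 + 3*y^2/16, x^3 + 3*x^2/8 + 3*x*y/4 + 9*y^3/8 + 3*y^2/8, x^2*y - 3*x^2/16 - 3*x*y/8 - 17*y^3/16 - 3*y^2/16, x^2/16 + x*y^2 + x*y/8 + 49*y^3/48 + y^2/16}; counting standard monomials gives mu = 7. Corank 2; j^3 = (x + y)^3 is a perfect cube, so E-series; the 4-jet and mu = 7 give E_7. The Hessian of g at 0 is [[0, 0], [0, 0]] with rank 0, so corank 2. A Groebner basis of the Jacobian ideal J(g) in C{x,y} is {-x^2 + y^4 - y^3/3, x^3, x^2*y + x^2/3 + y^3/9, x^2 + x*y^2 + y^3/3}; counting standard monomials gives mu = 7. Corank 2; j^3 = x^3 is a perfect cube, so E-series; the 4-jet and mu = 7 give E_7. Both have type E_7, hence right-equivalent.

Yes.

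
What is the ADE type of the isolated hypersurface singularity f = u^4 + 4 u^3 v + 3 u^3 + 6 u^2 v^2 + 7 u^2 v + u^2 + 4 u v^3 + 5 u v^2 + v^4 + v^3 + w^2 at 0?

A2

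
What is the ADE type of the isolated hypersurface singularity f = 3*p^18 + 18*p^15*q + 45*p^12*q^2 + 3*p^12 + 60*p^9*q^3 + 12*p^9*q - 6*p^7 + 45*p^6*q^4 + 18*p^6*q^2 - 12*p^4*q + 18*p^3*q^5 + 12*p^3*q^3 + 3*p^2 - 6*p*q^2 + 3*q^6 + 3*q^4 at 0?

The Hessian of f at 0 has rank 1. Corank 1: A-series; mu = 5 gives A_5.

A_5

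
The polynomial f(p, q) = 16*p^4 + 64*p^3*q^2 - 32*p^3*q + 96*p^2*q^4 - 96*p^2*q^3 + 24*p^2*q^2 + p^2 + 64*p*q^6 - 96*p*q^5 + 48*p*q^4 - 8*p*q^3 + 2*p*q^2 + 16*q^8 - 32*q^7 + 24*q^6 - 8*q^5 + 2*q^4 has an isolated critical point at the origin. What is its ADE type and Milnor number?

The Hessian of f at 0 is [[2, 0], [0, 0]] with rank 1, so corank 1. A Groebner basis of the Jacobian ideal J(f) in C{p,q} is {p^2, p*q, p + q^2}; counting standard monomials gives mu = 3. Corank 1: A-series; mu = 3 gives A_3.

Type A_3, Milnor number mu = 3.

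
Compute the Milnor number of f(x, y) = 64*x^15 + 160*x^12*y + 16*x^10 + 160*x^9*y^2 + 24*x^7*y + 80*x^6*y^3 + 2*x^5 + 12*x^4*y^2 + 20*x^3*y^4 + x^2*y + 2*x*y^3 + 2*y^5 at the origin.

The Hessian of f at 0 is [[0, 0], [0, 0]] with rank 0, so corank 2. A Groebner basis of the Jacobian ideal J(f) in C{x,y} is {x^3, x^2*y, -x^2/4 + x*y^2, x*y + y^3}; counting standard monomials gives mu = 6. Corank 2; j^3 = x^2*y has shape L^2 M (L != M), so D-series; mu = 6 gives D_6.

6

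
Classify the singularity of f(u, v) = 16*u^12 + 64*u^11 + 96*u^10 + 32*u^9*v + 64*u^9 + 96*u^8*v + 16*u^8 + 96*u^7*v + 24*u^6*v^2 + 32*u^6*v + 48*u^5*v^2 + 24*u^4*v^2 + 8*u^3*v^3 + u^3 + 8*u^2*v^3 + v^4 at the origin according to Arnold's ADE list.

The Hessian of f at 0 has rank 0. Corank 2; j^3 = u^3 is a perfect cube, so E-series; the 4-jet and mu = 6 give E_6.

E_6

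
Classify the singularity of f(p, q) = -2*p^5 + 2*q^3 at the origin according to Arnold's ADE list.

E8

The Hessian of f at 0 has rank 0. Corank 2; j^3 = 2*q^3 is a perfect cube, so E-series; the 5-jet and mu = 8 give E_8.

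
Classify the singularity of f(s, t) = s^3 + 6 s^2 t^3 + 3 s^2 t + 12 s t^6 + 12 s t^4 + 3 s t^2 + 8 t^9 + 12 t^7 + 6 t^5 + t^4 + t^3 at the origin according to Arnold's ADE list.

E6

The Hessian of f at 0 is [[0, 0], [0, 0]] with rank 0, so corank 2. A Groebner basis of the Jacobian ideal J(f) in C{s,t} is {t^3, s^2 + 2*s*t + t^2}; counting standard monomials gives mu = 6. Corank 2; j^3 = (s + t)^3 is a perfect cube, so E-series; the 4-jet and mu = 6 give E_6.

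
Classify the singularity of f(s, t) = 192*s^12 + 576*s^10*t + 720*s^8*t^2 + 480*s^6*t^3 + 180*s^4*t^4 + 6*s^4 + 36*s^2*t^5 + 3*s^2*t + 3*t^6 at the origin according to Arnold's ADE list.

D_7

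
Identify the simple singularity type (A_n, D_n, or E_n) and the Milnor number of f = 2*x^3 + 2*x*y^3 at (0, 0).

Type E7, Milnor number mu = 7.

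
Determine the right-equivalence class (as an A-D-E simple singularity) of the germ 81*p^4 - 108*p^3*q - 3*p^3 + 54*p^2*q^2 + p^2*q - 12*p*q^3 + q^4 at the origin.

The Hessian of f at 0 has rank 0. Corank 2; j^3 = -p^2*(3*p - q) has shape L^2 M (L != M), so D-series; mu = 5 gives D_5.

D_5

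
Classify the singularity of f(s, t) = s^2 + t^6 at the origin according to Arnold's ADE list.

The Hessian of f at 0 has rank 1. Corank 1: A-series; mu = 5 gives A_5.

A_{5}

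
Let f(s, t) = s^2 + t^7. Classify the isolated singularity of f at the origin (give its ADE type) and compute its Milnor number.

Type A_{6}, Milnor number mu = 6.

The Hessian of f at 0 has rank 1. Corank 1: A-series; mu = 6 gives A_6.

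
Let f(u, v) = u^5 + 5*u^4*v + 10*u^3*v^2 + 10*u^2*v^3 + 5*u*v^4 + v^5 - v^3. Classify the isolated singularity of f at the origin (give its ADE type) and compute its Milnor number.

Type E_8, Milnor number mu = 8.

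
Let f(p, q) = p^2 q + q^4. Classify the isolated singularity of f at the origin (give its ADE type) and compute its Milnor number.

Type D_{5}, Milnor number mu = 5.

The Hessian of f at 0 has rank 0. Corank 2; j^3 = p^2*q has shape L^2 M (L != M), so D-series; mu = 5 gives D_5.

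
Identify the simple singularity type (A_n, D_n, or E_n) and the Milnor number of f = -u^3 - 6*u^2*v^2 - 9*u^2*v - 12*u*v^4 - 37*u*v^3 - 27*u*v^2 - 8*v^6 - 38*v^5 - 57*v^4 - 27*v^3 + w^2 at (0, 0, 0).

Type E_{7}, Milnor number mu = 7.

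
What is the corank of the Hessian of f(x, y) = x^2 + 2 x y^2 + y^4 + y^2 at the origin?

0

The Hessian at 0 is [[2, 0], [0, 2]] of rank 2; hence corank 0.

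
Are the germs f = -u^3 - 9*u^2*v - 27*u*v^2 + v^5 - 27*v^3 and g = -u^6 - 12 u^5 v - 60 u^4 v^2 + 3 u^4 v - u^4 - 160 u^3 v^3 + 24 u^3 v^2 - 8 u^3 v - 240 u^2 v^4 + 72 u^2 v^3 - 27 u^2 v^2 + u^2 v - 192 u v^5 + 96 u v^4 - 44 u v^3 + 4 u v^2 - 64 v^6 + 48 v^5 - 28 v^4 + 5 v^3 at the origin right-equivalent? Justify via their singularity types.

The Hessian of f at 0 is [[0, 0], [0, 0]] with rank 0, so corank 2. A Groebner basis of the Jacobian ideal J(f) in C{u,v} is {v^4, u^2 + 6*u*v + 9*v^2}; counting standard monomials gives mu = 8. Corank 2; j^3 = -(u + 3*v)^3 is a perfect cube, so E-series; the 5-jet and mu = 8 give E_8. The Hessian of g at 0 is [[0, 0], [0, 0]] with rank 0, so corank 2. A Groebner basis of the Jacobian ideal J(g) in C{u,v} is {v^3, u^2 - v^2, u*v + 2*v^2}; counting standard monomials gives mu = 4. Corank 2; j^3 = v*(u^2 + 4*u*v + 5*v^2) splits into three distinct lines over C (the quadratic factor has nonzero discriminant), so D_4. f is E_8 but g is D_4, hence not right-equivalent.

No.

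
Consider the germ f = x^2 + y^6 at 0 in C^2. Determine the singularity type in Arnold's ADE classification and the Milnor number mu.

The Hessian of f at 0 is [[2, 0], [0, 0]] with rank 1, so corank 1. A Groebner basis of the Jacobian ideal J(f) in C{x,y} is {y^5, x}; counting standard monomials gives mu = 5. Corank 1: A-series; mu = 5 gives A_5.

Type A5, Milnor number mu = 5.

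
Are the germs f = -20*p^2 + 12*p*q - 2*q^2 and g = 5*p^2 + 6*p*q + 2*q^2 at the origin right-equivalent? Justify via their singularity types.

Yes.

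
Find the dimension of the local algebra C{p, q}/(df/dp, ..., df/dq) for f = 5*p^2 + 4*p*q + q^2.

1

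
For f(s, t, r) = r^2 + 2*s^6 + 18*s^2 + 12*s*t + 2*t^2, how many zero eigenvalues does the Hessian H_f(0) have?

Hessian at 0 has rank 2.

1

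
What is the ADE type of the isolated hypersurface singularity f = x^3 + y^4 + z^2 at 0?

The Hessian of f at 0 is [[0, 0, 0], [0, 0, 0], [0, 0, 2]] with rank 1, so corank 2. A Groebner basis of the Jacobian ideal J(f) in C{x,y,z} is {y^3, x^2, z}; counting standard monomials gives mu = 6. Corank 2; j^3 = x^3 is a perfect cube, so E-series; the 4-jet and mu = 6 give E_6.

E_{6}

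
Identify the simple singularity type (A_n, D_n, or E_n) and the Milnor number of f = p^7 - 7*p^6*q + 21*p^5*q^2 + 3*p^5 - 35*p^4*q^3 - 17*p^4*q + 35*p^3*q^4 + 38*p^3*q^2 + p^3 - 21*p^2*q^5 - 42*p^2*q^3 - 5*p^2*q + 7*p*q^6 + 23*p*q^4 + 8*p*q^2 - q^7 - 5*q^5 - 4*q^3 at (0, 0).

Type D_6, Milnor number mu = 6.

The Hessian of f at 0 has rank 0. Corank 2; j^3 = (p - 2*q)^2*(p - q) has shape L^2 M (L != M), so D-series; mu = 6 gives D_6.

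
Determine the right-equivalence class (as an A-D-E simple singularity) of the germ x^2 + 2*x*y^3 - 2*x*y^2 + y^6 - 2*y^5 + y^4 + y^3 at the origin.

The Hessian of f at 0 has rank 1. Corank 1: A-series; mu = 2 gives A_2.

A_2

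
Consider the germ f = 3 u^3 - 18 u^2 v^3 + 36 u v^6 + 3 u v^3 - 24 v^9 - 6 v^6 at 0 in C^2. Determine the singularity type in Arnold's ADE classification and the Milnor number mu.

Type E7, Milnor number mu = 7.

The Hessian of f at 0 has rank 0. Corank 2; j^3 = 3*u^3 is a perfect cube, so E-series; the 4-jet and mu = 7 give E_7.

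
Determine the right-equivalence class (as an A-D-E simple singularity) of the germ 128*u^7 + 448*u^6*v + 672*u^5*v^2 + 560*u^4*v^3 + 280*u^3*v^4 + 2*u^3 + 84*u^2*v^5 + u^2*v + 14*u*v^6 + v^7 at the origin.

The Hessian of f at 0 has rank 0. Corank 2; j^3 = u^2*(2*u + v) has shape L^2 M (L != M), so D-series; mu = 8 gives D_8.

D_{8}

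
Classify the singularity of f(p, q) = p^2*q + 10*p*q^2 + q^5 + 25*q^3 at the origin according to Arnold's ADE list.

D_{6}

The Hessian of f at 0 is [[0, 0], [0, 0]] with rank 0, so corank 2. A Groebner basis of the Jacobian ideal J(f) in C{p,q} is {p^2/5 + q^4 - 5*q^2, p^3 + 125*q^3, p*q + 5*q^2}; counting standard monomials gives mu = 6. Corank 2; j^3 = q*(p + 5*q)^2 has shape L^2 M (L != M), so D-series; mu = 6 gives D_6.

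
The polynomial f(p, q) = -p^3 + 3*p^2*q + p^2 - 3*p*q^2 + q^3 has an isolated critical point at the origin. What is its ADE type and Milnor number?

The Hessian of f at 0 has rank 1. Corank 1: A-series; mu = 2 gives A_2.

Type A2, Milnor number mu = 2.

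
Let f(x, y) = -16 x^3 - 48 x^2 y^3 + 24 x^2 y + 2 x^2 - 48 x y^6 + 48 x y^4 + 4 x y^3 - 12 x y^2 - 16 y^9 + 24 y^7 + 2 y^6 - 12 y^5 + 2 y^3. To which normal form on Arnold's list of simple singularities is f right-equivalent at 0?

A2

The Hessian of f at 0 has rank 1. Corank 1: A-series; mu = 2 gives A_2.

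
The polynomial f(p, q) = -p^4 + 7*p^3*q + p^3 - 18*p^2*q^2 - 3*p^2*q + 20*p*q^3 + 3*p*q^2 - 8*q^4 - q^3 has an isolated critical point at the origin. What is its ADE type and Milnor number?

Type E_{7}, Milnor number mu = 7.

The Hessian of f at 0 has rank 0. Corank 2; j^3 = (p - q)^3 is a perfect cube, so E-series; the 4-jet and mu = 7 give E_7.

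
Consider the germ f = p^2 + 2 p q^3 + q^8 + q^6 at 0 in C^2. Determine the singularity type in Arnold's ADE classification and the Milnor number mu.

Type A7, Milnor number mu = 7.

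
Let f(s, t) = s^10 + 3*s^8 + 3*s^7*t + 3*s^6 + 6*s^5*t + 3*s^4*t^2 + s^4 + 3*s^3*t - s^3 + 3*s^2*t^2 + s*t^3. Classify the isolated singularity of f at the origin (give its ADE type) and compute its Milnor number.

The Hessian of f at 0 is [[0, 0], [0, 0]] with rank 0, so corank 2. A Groebner basis of the Jacobian ideal J(f) in C{s,t} is {3*s^2 + t^4 - t^3, s^3, s^2*t + s^2 - t^3/3, -2*s^2 + s*t^2 + 2*t^3/3}; counting standard monomials gives mu = 7. Corank 2; j^3 = -s^3 is a perfect cube, so E-series; the 4-jet and mu = 7 give E_7.

Type E7, Milnor number mu = 7.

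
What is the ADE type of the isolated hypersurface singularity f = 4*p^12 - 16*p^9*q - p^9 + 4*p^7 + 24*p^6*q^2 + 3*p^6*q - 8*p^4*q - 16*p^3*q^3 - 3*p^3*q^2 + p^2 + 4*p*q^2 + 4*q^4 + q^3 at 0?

A2

The Hessian of f at 0 has rank 1. Corank 1: A-series; mu = 2 gives A_2.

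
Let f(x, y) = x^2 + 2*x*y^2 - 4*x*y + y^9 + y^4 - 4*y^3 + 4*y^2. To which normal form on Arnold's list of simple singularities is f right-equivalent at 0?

A8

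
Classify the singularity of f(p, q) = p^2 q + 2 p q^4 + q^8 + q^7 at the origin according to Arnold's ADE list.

The Hessian of f at 0 has rank 0. Corank 2; j^3 = p^2*q has shape L^2 M (L != M), so D-series; mu = 9 gives D_9.

D9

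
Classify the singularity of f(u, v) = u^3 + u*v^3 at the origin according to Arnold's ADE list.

E7

The Hessian of f at 0 is [[0, 0], [0, 0]] with rank 0, so corank 2. A Groebner basis of the Jacobian ideal J(f) in C{u,v} is {u^3, u*v^2, 3*u^2 + v^3}; counting standard monomials gives mu = 7. Corank 2; j^3 = u^3 is a perfect cube, so E-series; the 4-jet and mu = 7 give E_7.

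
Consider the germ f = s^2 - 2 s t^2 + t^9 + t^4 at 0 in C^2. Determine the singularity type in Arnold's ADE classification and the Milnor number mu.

The Hessian of f at 0 has rank 1. Corank 1: A-series; mu = 8 gives A_8.

Type A8, Milnor number mu = 8.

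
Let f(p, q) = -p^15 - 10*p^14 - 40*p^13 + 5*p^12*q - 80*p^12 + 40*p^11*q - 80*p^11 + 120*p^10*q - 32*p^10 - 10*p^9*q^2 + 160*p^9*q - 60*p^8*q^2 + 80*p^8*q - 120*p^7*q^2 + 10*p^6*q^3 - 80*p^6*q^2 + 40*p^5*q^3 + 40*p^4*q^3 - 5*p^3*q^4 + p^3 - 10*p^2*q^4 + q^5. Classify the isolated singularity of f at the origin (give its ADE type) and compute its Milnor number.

Type E_{8}, Milnor number mu = 8.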